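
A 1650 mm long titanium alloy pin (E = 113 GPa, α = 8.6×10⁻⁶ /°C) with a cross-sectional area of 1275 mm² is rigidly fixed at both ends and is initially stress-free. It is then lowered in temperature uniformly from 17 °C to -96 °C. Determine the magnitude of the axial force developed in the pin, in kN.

P ≈ 140 kN (tensile)

The ends cannot move, so σ = EαΔT = 113×10³ × 8.6×10⁻⁶ × 113 = 109.8 MPa.
P = AEαΔT = 1275 × 113×10³ × 8.6×10⁻⁶ × 113 = 140 kN (tensile).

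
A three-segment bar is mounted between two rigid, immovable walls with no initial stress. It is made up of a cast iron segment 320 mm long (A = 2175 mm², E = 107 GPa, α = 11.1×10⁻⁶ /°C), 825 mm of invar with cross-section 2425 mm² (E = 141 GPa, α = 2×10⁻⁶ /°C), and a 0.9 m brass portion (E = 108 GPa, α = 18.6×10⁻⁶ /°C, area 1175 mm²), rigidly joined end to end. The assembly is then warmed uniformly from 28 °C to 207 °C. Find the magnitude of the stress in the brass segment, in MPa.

σ ≈ 307 MPa (compressive)

Free thermal expansion of the whole bar: Σ αᵢΔT Lᵢ = 11.1×10⁻⁶×179×320 + 2×10⁻⁶×179×825 + 18.6×10⁻⁶×179×900 = 3.928 mm.
Since the ends are fixed, an axial force P builds up, equal in every segment, with P · Σ Lᵢ/(AᵢEᵢ) = δ_free.
The series flexibility is Σ Lᵢ/(AᵢEᵢ) = 320/(2175×107×10³) + 825/(2425×141×10³) + 900/(1175×108×10³) = 1.088×10⁻⁵ mm/N.
Hence P = δ_free / Σ(L/AE) = 3.928/1.088×10⁻⁵ = 361 kN (compressive).
σ_{brass} = P / A = 361000 / 1175 = 307.2 MPa.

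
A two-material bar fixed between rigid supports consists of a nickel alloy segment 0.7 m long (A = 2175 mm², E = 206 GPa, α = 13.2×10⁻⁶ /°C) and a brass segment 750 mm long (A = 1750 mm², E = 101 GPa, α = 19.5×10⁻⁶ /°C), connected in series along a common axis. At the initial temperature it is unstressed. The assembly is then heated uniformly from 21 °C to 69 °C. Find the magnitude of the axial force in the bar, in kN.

With the walls removed the bar would change length by δ_free = Σ αᵢΔT Lᵢ = 13.2×10⁻⁶×48×700 + 19.5×10⁻⁶×48×750 = 1.146 mm.
The walls prevent any net length change, so an axial force P (same in every segment) develops. Compatibility: P · Σ Lᵢ/(AᵢEᵢ) = δ_free.
Σ Lᵢ/(AᵢEᵢ) = 700/(2175×206×10³) + 750/(1750×101×10³) = 5.806×10⁻⁶ mm/N.
P = 1.146 / 5.806×10⁻⁶ = 197300 N = 197.3 kN, compressive.

P ≈ 197 kN (compressive)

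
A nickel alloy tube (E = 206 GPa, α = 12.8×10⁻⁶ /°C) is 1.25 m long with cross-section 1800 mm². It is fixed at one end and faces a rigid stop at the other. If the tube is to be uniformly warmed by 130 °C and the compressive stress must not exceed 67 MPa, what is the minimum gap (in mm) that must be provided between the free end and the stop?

g ≈ 1.67 mm

With no wall the tube would lengthen by αΔT L = 12.8×10⁻⁶ × 130 × 1250 = 2.08 mm.
A stress of 67 MPa corresponds to the wall pushing the tube back by σL/E = 67×1250/(206×10³) = 0.4066 mm.
The gap must absorb the remainder: g_min = 2.08 − 0.4066 = 1.673 mm.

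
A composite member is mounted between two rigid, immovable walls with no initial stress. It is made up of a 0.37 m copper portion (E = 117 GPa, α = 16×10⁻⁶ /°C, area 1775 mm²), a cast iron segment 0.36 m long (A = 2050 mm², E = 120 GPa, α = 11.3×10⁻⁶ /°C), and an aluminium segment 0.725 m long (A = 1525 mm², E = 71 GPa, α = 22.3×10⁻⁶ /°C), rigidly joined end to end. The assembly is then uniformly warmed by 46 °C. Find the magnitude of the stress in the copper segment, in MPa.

σ ≈ 68.2 MPa (compressive)

Free thermal expansion of the whole bar: Σ αᵢΔT Lᵢ = 16×10⁻⁶×46×370 + 11.3×10⁻⁶×46×360 + 22.3×10⁻⁶×46×725 = 1.203 mm.
The rigid supports impose zero overall length change; the single axial force P common to all segments must satisfy P Σ Lᵢ/(AᵢEᵢ) = δ_free.
Σ Lᵢ/(AᵢEᵢ) = 370/(1775×117×10³) + 360/(2050×120×10³) + 725/(1525×71×10³) = 9.941×10⁻⁶ mm/N.
Hence P = δ_free / Σ(L/AE) = 1.203/9.941×10⁻⁶ = 121 kN (compressive).
σ_{copper} = P / A = 121000 / 1775 = 68.19 MPa.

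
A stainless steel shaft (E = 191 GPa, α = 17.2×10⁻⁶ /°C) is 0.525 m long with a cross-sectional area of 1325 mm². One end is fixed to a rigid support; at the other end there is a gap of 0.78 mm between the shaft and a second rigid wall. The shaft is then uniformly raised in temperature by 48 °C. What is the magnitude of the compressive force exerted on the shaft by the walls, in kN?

P ≈ 0 kN

Unrestrained expansion: δ_free = αΔT L = 17.2×10⁻⁶ × 48 × 525 = 0.4334 mm.
Since δ_free = 0.433 mm is less than the 0.78 mm gap, the shaft never touches the wall. No axial force develops.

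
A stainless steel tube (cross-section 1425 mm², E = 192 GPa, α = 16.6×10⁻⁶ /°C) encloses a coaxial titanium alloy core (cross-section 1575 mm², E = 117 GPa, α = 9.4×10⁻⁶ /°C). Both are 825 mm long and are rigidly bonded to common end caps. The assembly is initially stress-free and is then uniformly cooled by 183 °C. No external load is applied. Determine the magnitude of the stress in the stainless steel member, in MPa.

σ ≈ 102 MPa (tensile)

Both members must finish at the same length. With the larger α, the stainless steel tends to over-contract; the plates restrain it, putting the stainless steel in tension and the titanium alloy in compression. With no external load the two internal forces are equal and opposite, magnitude P.
Compatibility of the two members (thermal + elastic change equal): (α₁ − α₂)ΔT = P·[1/(A₁E₁) + 1/(A₂E₂)].
|α₁ − α₂|·ΔT = 7.2×10⁻⁶ × 183 = 0.001318.
1/(A₁E₁) + 1/(A₂E₂) = 1/(1425×192×10³) + 1/(1575×117×10³) = 9.082×10⁻⁹ N⁻¹.
So P = 0.001318 / 9.082×10⁻⁹ = 145.1 kN.
σ_{stainless steel} = P/A₁ = 145100/1425 = 101.8 MPa, tensile.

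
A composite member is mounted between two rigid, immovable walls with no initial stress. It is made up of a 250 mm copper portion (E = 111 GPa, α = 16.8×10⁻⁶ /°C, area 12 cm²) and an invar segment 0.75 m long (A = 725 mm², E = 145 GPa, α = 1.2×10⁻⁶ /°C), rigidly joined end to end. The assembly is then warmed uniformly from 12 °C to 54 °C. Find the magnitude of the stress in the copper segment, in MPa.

σ ≈ 19.8 MPa (compressive)

If the supports were absent, the total length change would be Σ αᵢΔT Lᵢ = 16.8×10⁻⁶×42×250 + 1.2×10⁻⁶×42×750 = 0.2142 mm.
The walls prevent any net length change, so an axial force P (same in every segment) develops. Compatibility: P · Σ Lᵢ/(AᵢEᵢ) = δ_free.
Σ Lᵢ/(AᵢEᵢ) = 250/(1200×111×10³) + 750/(725×145×10³) = 9.011×10⁻⁶ mm/N.
So P = 0.2142 / 9.011×10⁻⁶ = 23.77 kN, compressive.
σ_{copper} = P / A = 23770 / 1200 = 19.81 MPa.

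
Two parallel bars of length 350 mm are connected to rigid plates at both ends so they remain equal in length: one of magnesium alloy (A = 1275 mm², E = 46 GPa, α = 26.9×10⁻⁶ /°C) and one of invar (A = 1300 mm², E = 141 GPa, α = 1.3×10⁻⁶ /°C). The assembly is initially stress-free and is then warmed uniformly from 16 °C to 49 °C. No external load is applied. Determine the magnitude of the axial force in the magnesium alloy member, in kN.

P ≈ 37.5 kN (compressive in the magnesium alloy)

Equilibrium of a rigid end plate with no external load gives equal and opposite internal forces ±P in the two members. Since α_{magnesium alloy} > α_{invar}, heating drives the magnesium alloy into compression and the invar into tension.
Setting the final lengths equal and cancelling L: (α₁ − α₂)ΔT = P/(A₁E₁) + P/(A₂E₂).
|α₁ − α₂|·ΔT = 25.6×10⁻⁶ × 33 = 0.0008448.
1/(A₁E₁) + 1/(A₂E₂) = 1/(1275×46×10³) + 1/(1300×141×10³) = 2.251×10⁻⁸ N⁻¹.
P = 0.0008448 / 2.251×10⁻⁸ = 37540 N = 37.54 kN.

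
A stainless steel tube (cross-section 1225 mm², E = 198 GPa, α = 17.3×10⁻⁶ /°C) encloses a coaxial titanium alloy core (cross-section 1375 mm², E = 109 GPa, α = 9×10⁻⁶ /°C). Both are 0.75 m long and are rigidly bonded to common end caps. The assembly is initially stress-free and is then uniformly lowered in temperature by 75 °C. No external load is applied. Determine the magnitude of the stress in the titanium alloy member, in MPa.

σ ≈ 41.9 MPa (compressive)

Equilibrium of a rigid end plate with no external load gives equal and opposite internal forces ±P in the two members. Since α_{stainless steel} > α_{titanium alloy}, cooling drives the stainless steel into tension and the titanium alloy into compression.
Setting the final lengths equal and cancelling L: (α₁ − α₂)ΔT = P/(A₁E₁) + P/(A₂E₂).
|α₁ − α₂|·ΔT = 8.3×10⁻⁶ × 75 = 0.0006225.
1/(A₁E₁) + 1/(A₂E₂) = 1/(1225×198×10³) + 1/(1375×109×10³) = 1.08×10⁻⁸ N⁻¹.
So P = 0.0006225 / 1.08×10⁻⁸ = 57.67 kN.
σ_{titanium alloy} = P/A₂ = 57670/1375 = 41.94 MPa, compressive.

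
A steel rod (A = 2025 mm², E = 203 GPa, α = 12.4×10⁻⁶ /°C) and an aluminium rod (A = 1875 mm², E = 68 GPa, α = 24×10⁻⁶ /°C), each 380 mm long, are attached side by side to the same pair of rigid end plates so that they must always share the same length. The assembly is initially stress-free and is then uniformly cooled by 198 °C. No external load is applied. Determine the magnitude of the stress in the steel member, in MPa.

Both members must finish at the same length. With the larger α, the aluminium tends to over-contract; the plates restrain it, putting the aluminium in tension and the steel in compression. With no external load the two internal forces are equal and opposite, magnitude P.
Compatibility of the two members (thermal + elastic change equal): (α₁ − α₂)ΔT = P·[1/(A₁E₁) + 1/(A₂E₂)].
|α₁ − α₂|·ΔT = 11.6×10⁻⁶ × 198 = 0.002297.
1/(A₁E₁) + 1/(A₂E₂) = 1/(2025×203×10³) + 1/(1875×68×10³) = 1.028×10⁻⁸ N⁻¹.
P = 0.002297 / 1.028×10⁻⁸ = 223500 N = 223.5 kN.
σ_{steel} = P/A₁ = 223500/2025 = 110.4 MPa, compressive.

σ ≈ 110 MPa (compressive)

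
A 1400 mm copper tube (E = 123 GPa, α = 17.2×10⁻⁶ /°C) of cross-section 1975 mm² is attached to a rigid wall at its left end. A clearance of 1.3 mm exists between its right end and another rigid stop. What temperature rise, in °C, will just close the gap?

ΔT ≈ 54 °C

The gap closes when αΔT L = 1.3 mm, since the tube is still unstressed at that instant.
ΔT = 1.3 / (17.2×10⁻⁶ × 1400) = 53.99 °C.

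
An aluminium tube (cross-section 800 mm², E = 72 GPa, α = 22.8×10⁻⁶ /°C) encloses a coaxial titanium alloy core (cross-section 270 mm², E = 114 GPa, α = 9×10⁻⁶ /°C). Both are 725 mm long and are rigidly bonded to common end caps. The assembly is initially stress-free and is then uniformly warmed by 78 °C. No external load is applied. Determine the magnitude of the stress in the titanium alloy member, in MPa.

σ ≈ 80 MPa (tensile)

The aluminium has the larger α, so on heating it would change length more than the titanium alloy if both were free. The rigid plates force a common final length, so the aluminium is put into compression and the titanium alloy into tension, with equal and opposite forces P (no external load).
Setting the final lengths equal and cancelling L: (α₁ − α₂)ΔT = P/(A₁E₁) + P/(A₂E₂).
|α₁ − α₂|·ΔT = 13.8×10⁻⁶ × 78 = 0.001076.
1/(A₁E₁) + 1/(A₂E₂) = 1/(800×72×10³) + 1/(270×114×10³) = 4.985×10⁻⁸ N⁻¹.
So P = 0.001076 / 4.985×10⁻⁸ = 21.59 kN.
σ_{titanium alloy} = P/A₂ = 21590/270 = 79.97 MPa, tensile.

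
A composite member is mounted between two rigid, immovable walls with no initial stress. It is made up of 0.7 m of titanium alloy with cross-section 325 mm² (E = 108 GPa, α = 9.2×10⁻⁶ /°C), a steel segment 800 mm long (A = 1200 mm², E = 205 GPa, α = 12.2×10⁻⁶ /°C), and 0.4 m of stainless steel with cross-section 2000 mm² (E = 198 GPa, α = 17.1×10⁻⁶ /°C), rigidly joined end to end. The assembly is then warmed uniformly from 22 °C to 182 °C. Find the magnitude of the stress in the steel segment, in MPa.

Free thermal expansion of the whole bar: Σ αᵢΔT Lᵢ = 9.2×10⁻⁶×160×700 + 12.2×10⁻⁶×160×800 + 17.1×10⁻⁶×160×400 = 3.686 mm.
Since the ends are fixed, an axial force P builds up, equal in every segment, with P · Σ Lᵢ/(AᵢEᵢ) = δ_free.
The series flexibility is Σ Lᵢ/(AᵢEᵢ) = 700/(325×108×10³) + 800/(1200×205×10³) + 400/(2000×198×10³) = 2.421×10⁻⁵ mm/N.
So P = 3.686 / 2.421×10⁻⁵ = 152.3 kN, compressive.
σ_{steel} = P / A = 152300 / 1200 = 126.9 MPa.

σ ≈ 127 MPa (compressive)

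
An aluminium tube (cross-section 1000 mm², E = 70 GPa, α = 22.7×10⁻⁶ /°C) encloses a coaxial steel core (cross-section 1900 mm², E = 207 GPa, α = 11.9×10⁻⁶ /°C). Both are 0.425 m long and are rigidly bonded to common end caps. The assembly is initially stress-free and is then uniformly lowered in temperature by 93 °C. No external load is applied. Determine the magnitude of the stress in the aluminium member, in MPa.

Equilibrium of a rigid end plate with no external load gives equal and opposite internal forces ±P in the two members. Since α_{aluminium} > α_{steel}, cooling drives the aluminium into tension and the steel into compression.
Setting the final lengths equal and cancelling L: (α₁ − α₂)ΔT = P/(A₁E₁) + P/(A₂E₂).
|α₁ − α₂|·ΔT = 10.8×10⁻⁶ × 93 = 0.001004.
1/(A₁E₁) + 1/(A₂E₂) = 1/(1000×70×10³) + 1/(1900×207×10³) = 1.683×10⁻⁸ N⁻¹.
P = 0.001004 / 1.683×10⁻⁸ = 59690 N = 59.69 kN.
σ_{aluminium} = P/A₁ = 59690/1000 = 59.69 MPa, tensile.

σ ≈ 59.7 MPa (tensile)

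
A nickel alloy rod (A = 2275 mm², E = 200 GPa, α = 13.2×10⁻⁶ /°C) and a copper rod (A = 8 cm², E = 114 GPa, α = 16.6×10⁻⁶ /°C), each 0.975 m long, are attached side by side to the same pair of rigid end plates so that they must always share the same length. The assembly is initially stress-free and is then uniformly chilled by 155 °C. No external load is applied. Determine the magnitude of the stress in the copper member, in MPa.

Both members must finish at the same length. With the larger α, the copper tends to over-contract; the plates restrain it, putting the copper in tension and the nickel alloy in compression. With no external load the two internal forces are equal and opposite, magnitude P.
Setting the final lengths equal and cancelling L: (α₁ − α₂)ΔT = P/(A₁E₁) + P/(A₂E₂).
|α₁ − α₂|·ΔT = 3.4×10⁻⁶ × 155 = 0.000527.
1/(A₁E₁) + 1/(A₂E₂) = 1/(2275×200×10³) + 1/(800×114×10³) = 1.316×10⁻⁸ N⁻¹.
So P = 0.000527 / 1.316×10⁻⁸ = 40.04 kN.
σ_{copper} = P/A₂ = 40040/800 = 50.05 MPa, tensile.

σ ≈ 50 MPa (tensile)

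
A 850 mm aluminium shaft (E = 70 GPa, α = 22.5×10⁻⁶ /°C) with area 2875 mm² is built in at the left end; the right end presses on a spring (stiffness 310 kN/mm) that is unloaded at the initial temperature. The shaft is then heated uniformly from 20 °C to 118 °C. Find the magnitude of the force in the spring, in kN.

P ≈ 252 kN

If the spring were absent the shaft would lengthen by αΔT L = 22.5×10⁻⁶ × 98 × 850 = 1.874 mm.
Let P be the compressive force at the spring. The shaft shortens elastically by PL/(AE) and the spring compresses by P/k; together these equal δ_free.
P [ L/(AE) + 1/k ] = δ_free → P [ 850/(2875×70×10³) + 1/(310×10³) ] = 1.874.
P = 1.874 / 7.449×10⁻⁶ = 251600 N.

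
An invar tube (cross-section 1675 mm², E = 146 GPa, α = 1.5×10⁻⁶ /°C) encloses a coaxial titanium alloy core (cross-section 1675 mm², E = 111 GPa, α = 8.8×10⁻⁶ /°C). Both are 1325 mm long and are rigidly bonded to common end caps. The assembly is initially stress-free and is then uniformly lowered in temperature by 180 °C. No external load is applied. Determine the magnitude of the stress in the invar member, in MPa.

Equilibrium of a rigid end plate with no external load gives equal and opposite internal forces ±P in the two members. Since α_{titanium alloy} > α_{invar}, cooling drives the titanium alloy into tension and the invar into compression.
Compatibility of the two members (thermal + elastic change equal): (α₁ − α₂)ΔT = P·[1/(A₁E₁) + 1/(A₂E₂)].
|α₁ − α₂|·ΔT = 7.3×10⁻⁶ × 180 = 0.001314.
1/(A₁E₁) + 1/(A₂E₂) = 1/(1675×146×10³) + 1/(1675×111×10³) = 9.468×10⁻⁹ N⁻¹.
So P = 0.001314 / 9.468×10⁻⁹ = 138.8 kN.
σ_{invar} = P/A₁ = 138800/1675 = 82.86 MPa, compressive.

σ ≈ 82.9 MPa (compressive)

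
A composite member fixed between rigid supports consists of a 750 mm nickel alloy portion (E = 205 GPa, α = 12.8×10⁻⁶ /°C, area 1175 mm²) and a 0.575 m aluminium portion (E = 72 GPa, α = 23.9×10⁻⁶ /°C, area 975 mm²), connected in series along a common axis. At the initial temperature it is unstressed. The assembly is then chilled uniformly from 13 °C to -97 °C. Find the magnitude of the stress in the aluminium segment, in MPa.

σ ≈ 233 MPa (tensile)

With the walls removed the bar would change length by δ_free = Σ αᵢΔT Lᵢ = 12.8×10⁻⁶×110×750 + 23.9×10⁻⁶×110×575 = 2.568 mm.
Since the ends are fixed, an axial force P builds up, equal in every segment, with P · Σ Lᵢ/(AᵢEᵢ) = δ_free.
The series flexibility is Σ Lᵢ/(AᵢEᵢ) = 750/(1175×205×10³) + 575/(975×72×10³) = 1.13×10⁻⁵ mm/N.
P = 2.568 / 1.13×10⁻⁵ = 227100 N = 227.1 kN, tensile.
σ_{aluminium} = P / A = 227100 / 975 = 233 MPa.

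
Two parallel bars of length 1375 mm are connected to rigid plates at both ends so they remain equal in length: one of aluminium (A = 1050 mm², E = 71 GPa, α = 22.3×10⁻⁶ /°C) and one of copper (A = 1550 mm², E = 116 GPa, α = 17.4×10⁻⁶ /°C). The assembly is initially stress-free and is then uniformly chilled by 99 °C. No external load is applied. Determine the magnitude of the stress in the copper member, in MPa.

The aluminium has the larger α, so on cooling it would change length more than the copper if both were free. The rigid plates force a common final length, so the aluminium is put into tension and the copper into compression, with equal and opposite forces P (no external load).
Compatibility of the two members (thermal + elastic change equal): (α₁ − α₂)ΔT = P·[1/(A₁E₁) + 1/(A₂E₂)].
|α₁ − α₂|·ΔT = 4.9×10⁻⁶ × 99 = 0.0004851.
1/(A₁E₁) + 1/(A₂E₂) = 1/(1050×71×10³) + 1/(1550×116×10³) = 1.898×10⁻⁸ N⁻¹.
P = 0.0004851 / 1.898×10⁻⁸ = 25560 N = 25.56 kN.
σ_{copper} = P/A₂ = 25560/1550 = 16.49 MPa, compressive.

σ ≈ 16.5 MPa (compressive)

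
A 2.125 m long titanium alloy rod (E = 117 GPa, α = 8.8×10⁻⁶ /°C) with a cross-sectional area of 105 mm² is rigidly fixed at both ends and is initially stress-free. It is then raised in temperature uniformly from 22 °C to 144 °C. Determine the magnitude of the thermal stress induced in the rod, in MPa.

σ ≈ 126 MPa (compressive)

Because both ends are immovable the net strain is zero, and the suppressed thermal strain is αΔT = 8.8×10⁻⁶ × 122 = 1073.6×10⁻⁶.
σ = EαΔT = 117×10³ × 8.8×10⁻⁶ × 122 = 125.6 MPa (compressive; the rod is trying to expand).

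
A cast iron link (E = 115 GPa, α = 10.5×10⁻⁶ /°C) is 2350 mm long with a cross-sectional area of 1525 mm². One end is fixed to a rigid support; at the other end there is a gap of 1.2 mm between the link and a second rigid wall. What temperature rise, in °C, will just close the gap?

ΔT ≈ 48.6 °C

The gap closes when αΔT L = 1.2 mm, since the link is still unstressed at that instant.
So ΔT = g/(αL) = 1.2/(10.5×10⁻⁶ × 2350) = 48.63 °C.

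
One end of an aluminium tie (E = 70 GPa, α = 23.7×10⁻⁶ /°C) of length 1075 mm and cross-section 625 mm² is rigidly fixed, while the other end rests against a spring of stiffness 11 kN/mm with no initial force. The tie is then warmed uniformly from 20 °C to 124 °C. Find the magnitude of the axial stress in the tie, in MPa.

The unrestrained thermal change is αΔT L = 23.7×10⁻⁶ × 104 × 1075 = 2.65 mm.
Let P be the compressive force at the spring. The tie shortens elastically by PL/(AE) and the spring compresses by P/k; together these equal δ_free.
So P = δ_free / [L/(AE) + 1/k] = 2.65 / [ 1075/(625×70×10³) + 1/(11×10³) ].
P = 2.65 / 0.0001155 = 22940 N.
σ = P/A = 22940/625 = 36.71 MPa.

σ ≈ 36.7 MPa (compressive)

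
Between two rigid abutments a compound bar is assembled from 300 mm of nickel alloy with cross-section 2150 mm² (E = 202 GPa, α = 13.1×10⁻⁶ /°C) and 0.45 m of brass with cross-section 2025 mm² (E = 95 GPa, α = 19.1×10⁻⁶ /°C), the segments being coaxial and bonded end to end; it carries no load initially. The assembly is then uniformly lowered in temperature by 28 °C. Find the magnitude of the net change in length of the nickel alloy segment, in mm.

|ΔL| ≈ 0.0301 mm

Free thermal contraction of the whole bar: Σ αᵢΔT Lᵢ = 13.1×10⁻⁶×28×300 + 19.1×10⁻⁶×28×450 = 0.3507 mm.
Since the ends are fixed, an axial force P builds up, equal in every segment, with P · Σ Lᵢ/(AᵢEᵢ) = δ_free.
The series flexibility is Σ Lᵢ/(AᵢEᵢ) = 300/(2150×202×10³) + 450/(2025×95×10³) = 3.03×10⁻⁶ mm/N.
So P = 0.3507 / 3.03×10⁻⁶ = 115.7 kN, tensile.
For the nickel alloy segment, free thermal change = 13.1×10⁻⁶×28×300 = 0.11 mm and elastic change from P = 115700×300/(2150×202×10³) = 0.07995 mm; these oppose, so the net change is 0.0301 mm (segment shortens).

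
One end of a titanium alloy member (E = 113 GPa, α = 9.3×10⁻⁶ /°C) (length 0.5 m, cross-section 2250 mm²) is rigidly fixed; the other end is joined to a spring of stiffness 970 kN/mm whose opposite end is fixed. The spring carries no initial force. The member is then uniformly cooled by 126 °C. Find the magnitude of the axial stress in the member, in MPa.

If the spring were absent the member would shorten by αΔT L = 9.3×10⁻⁶ × 126 × 500 = 0.5859 mm.
Let P be the tensile force in the spring. The member extends elastically by PL/(AE) and the spring stretches by P/k; together these equal δ_free.
P [ L/(AE) + 1/k ] = δ_free → P [ 500/(2250×113×10³) + 1/(970×10³) ] = 0.5859.
P = 0.5859 / 2.997×10⁻⁶ = 195500 N.
σ = P/A = 195500/2250 = 86.87 MPa.

σ ≈ 86.9 MPa (tensile)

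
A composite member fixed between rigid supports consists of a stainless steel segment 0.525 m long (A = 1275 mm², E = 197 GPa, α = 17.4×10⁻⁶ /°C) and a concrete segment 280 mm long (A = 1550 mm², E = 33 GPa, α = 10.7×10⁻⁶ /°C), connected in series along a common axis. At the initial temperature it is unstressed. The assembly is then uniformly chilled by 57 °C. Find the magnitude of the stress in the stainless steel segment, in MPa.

With the walls removed the bar would change length by δ_free = Σ αᵢΔT Lᵢ = 17.4×10⁻⁶×57×525 + 10.7×10⁻⁶×57×280 = 0.6915 mm.
Since the ends are fixed, an axial force P builds up, equal in every segment, with P · Σ Lᵢ/(AᵢEᵢ) = δ_free.
Σ Lᵢ/(AᵢEᵢ) = 525/(1275×197×10³) + 280/(1550×33×10³) = 7.564×10⁻⁶ mm/N.
So P = 0.6915 / 7.564×10⁻⁶ = 91.41 kN, tensile.
σ_{stainless steel} = P / A = 91410 / 1275 = 71.7 MPa.

σ ≈ 71.7 MPa (tensile)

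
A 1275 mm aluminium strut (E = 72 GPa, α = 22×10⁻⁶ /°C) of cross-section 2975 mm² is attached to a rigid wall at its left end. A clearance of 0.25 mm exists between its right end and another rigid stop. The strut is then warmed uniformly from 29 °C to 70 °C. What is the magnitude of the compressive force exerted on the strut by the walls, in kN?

P ≈ 151 kN

Unrestrained expansion: δ_free = αΔT L = 22×10⁻⁶ × 41 × 1275 = 1.15 mm.
The gap closes (δ_free > 0.25 mm) and the wall then resists a further 1.15 − 0.25 = 0.9001 mm of expansion.
Compatibility: PL/(AE) = 0.9001 mm, so σ = P/A = E × (0.9001/1275) = 50.83 MPa.
P = σA = 50.83 × 2975 = 151.2 kN.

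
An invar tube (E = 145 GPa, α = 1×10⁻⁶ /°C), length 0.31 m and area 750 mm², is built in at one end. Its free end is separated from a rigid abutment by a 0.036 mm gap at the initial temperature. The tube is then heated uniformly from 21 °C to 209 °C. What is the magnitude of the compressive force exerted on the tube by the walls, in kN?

Free thermal elongation = αΔT L = 1×10⁻⁶ × 188 × 310 = 0.05828 mm.
The gap closes (δ_free > 0.036 mm) and the wall then resists a further 0.05828 − 0.036 = 0.02228 mm of expansion.
So σ = E(δ_free − g)/L = 145×10³ × 0.02228/310 = 10.42 MPa.
Force on the wall = σA = 10.42 × 750 mm² = 7.816 kN.

P ≈ 7.82 kN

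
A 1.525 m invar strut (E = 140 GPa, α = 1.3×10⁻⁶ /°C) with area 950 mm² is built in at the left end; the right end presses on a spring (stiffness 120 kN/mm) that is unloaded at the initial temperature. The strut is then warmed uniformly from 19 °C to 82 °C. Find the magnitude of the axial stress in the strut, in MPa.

σ ≈ 6.64 MPa (compressive)

If the spring were absent the strut would lengthen by αΔT L = 1.3×10⁻⁶ × 63 × 1525 = 0.1249 mm.
Let P be the compressive force at the spring. The strut shortens elastically by PL/(AE) and the spring compresses by P/k; together these equal δ_free.
So P = δ_free / [L/(AE) + 1/k] = 0.1249 / [ 1525/(950×140×10³) + 1/(120×10³) ].
P = 0.1249 / 1.98×10⁻⁵ = 6308 N.
σ = P/A = 6308/950 = 6.64 MPa.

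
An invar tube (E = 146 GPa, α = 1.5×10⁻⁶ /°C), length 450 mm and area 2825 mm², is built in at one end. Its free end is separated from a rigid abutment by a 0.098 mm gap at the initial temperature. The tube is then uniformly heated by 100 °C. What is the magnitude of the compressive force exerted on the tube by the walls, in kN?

P ≈ 0 kN

Free thermal elongation = αΔT L = 1.5×10⁻⁶ × 100 × 450 = 0.0675 mm.
Since δ_free = 0.0675 mm is less than the 0.098 mm gap, the tube never touches the wall. No axial force develops.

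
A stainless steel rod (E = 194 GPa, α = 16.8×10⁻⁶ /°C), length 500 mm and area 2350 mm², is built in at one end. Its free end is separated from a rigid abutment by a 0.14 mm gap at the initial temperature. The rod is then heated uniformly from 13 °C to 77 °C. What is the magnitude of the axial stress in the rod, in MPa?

Unrestrained expansion: δ_free = αΔT L = 16.8×10⁻⁶ × 64 × 500 = 0.5376 mm.
The gap closes (δ_free > 0.14 mm) and the wall then resists a further 0.5376 − 0.14 = 0.3976 mm of expansion.
So σ = E(δ_free − g)/L = 194×10³ × 0.3976/500 = 154.3 MPa.

σ ≈ 154 MPa (compressive)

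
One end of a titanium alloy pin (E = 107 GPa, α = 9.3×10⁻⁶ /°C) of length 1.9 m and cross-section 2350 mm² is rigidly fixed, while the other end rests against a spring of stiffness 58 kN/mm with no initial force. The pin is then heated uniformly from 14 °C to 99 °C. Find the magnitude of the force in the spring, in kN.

P ≈ 60.6 kN

If the spring were absent the pin would lengthen by αΔT L = 9.3×10⁻⁶ × 85 × 1900 = 1.502 mm.
Let P be the compressive force at the spring. The pin shortens elastically by PL/(AE) and the spring compresses by P/k; together these equal δ_free.
P [ L/(AE) + 1/k ] = δ_free → P [ 1900/(2350×107×10³) + 1/(58×10³) ] = 1.502.
P = 1.502 / 2.48×10⁻⁵ = 60570 N.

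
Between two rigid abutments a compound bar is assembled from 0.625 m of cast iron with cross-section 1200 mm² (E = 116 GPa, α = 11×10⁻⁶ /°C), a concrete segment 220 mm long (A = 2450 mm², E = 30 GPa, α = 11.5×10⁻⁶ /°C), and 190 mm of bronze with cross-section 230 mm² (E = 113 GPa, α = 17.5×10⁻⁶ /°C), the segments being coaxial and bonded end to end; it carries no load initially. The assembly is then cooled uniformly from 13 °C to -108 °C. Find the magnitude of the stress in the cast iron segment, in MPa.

σ ≈ 86.8 MPa (tensile)

With the walls removed the bar would change length by δ_free = Σ αᵢΔT Lᵢ = 11×10⁻⁶×121×625 + 11.5×10⁻⁶×121×220 + 17.5×10⁻⁶×121×190 = 1.54 mm.
The walls prevent any net length change, so an axial force P (same in every segment) develops. Compatibility: P · Σ Lᵢ/(AᵢEᵢ) = δ_free.
Σ Lᵢ/(AᵢEᵢ) = 625/(1200×116×10³) + 220/(2450×30×10³) + 190/(230×113×10³) = 1.479×10⁻⁵ mm/N.
Hence P = δ_free / Σ(L/AE) = 1.54/1.479×10⁻⁵ = 104.1 kN (tensile).
σ_{cast iron} = P / A = 104100 / 1200 = 86.77 MPa.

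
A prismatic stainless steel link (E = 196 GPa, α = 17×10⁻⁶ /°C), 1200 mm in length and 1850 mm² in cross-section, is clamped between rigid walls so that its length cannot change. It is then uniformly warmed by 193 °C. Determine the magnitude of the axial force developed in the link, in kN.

With zero net strain, σ = E·αΔT = 196 GPa × 17×10⁻⁶ × 193 = 643.1 MPa.
Then P = σA = 643.1 × 1850 mm² = 1190 kN, compressive.

P ≈ 1190 kN (compressive)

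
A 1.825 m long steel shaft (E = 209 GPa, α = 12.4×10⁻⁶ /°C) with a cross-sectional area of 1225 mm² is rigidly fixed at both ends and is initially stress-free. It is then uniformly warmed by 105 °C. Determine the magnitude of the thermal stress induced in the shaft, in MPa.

With length fixed, the mechanical strain must cancel the thermal strain αΔT = 12.4×10⁻⁶ × 105 = 1302×10⁻⁶.
The stress required to suppress this strain is σ = Eε = 209×10³ × 1302×10⁻⁶ = 272.1 MPa, compressive since the shaft is trying to expand.

σ ≈ 272 MPa (compressive)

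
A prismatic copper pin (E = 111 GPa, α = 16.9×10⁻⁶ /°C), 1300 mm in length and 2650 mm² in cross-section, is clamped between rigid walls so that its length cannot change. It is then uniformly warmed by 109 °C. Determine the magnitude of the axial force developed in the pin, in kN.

The ends cannot move, so σ = EαΔT = 111×10³ × 16.9×10⁻⁶ × 109 = 204.5 MPa.
Axial force P = σA = 204.5 × 2650 = 541900 N = 541.9 kN, compressive.

P ≈ 542 kN (compressive)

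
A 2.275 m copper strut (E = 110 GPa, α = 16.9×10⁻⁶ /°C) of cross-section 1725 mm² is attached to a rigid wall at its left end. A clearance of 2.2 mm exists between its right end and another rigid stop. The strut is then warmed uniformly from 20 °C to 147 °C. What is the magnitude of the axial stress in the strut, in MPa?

σ ≈ 130 MPa (compressive)

Unrestrained expansion: δ_free = αΔT L = 16.9×10⁻⁶ × 127 × 2275 = 4.883 mm.
The gap closes (δ_free > 2.2 mm) and the wall then resists a further 4.883 − 2.2 = 2.683 mm of expansion.
So σ = E(δ_free − g)/L = 110×10³ × 2.683/2275 = 129.7 MPa.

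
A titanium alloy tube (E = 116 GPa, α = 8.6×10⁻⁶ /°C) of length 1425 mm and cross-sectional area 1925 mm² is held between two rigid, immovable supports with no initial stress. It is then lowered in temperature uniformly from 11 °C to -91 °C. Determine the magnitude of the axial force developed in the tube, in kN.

With zero net strain, σ = E·αΔT = 116 GPa × 8.6×10⁻⁶ × 102 = 101.8 MPa.
Axial force P = σA = 101.8 × 1925 = 195900 N = 195.9 kN, tensile.

P ≈ 196 kN (tensile)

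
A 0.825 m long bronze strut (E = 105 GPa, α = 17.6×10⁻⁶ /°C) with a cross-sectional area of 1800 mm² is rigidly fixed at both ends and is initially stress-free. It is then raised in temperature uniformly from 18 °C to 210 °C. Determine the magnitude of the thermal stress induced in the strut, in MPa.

Because both ends are immovable the net strain is zero, and the suppressed thermal strain is αΔT = 17.6×10⁻⁶ × 192 = 3379.2×10⁻⁶.
σ = EαΔT = 105×10³ × 17.6×10⁻⁶ × 192 = 354.8 MPa (compressive; the strut is trying to expand).

σ ≈ 355 MPa (compressive)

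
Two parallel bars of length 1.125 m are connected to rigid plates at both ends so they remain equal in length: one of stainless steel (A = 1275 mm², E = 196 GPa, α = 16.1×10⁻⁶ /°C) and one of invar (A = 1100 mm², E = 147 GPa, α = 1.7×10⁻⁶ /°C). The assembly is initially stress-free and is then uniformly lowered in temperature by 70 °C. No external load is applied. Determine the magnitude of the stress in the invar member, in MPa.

σ ≈ 90 MPa (compressive)

Both members must finish at the same length. With the larger α, the stainless steel tends to over-contract; the plates restrain it, putting the stainless steel in tension and the invar in compression. With no external load the two internal forces are equal and opposite, magnitude P.
Setting the final lengths equal and cancelling L: (α₁ − α₂)ΔT = P/(A₁E₁) + P/(A₂E₂).
|α₁ − α₂|·ΔT = 14.4×10⁻⁶ × 70 = 0.001008.
1/(A₁E₁) + 1/(A₂E₂) = 1/(1275×196×10³) + 1/(1100×147×10³) = 1.019×10⁻⁸ N⁻¹.
So P = 0.001008 / 1.019×10⁻⁸ = 98.96 kN.
σ_{invar} = P/A₂ = 98960/1100 = 89.96 MPa, compressive.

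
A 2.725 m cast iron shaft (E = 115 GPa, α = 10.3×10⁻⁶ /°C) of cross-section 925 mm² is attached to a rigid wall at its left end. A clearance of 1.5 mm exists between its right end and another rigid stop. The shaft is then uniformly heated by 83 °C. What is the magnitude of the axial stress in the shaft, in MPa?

σ ≈ 35 MPa (compressive)

If the wall were absent the shaft would grow by αΔT L = 10.3×10⁻⁶ × 83 × 2725 = 2.33 mm.
This exceeds the 1.5 mm gap, so the wall pushes back. The portion of expansion that must be recovered elastically is δ_free − gap = 2.33 − 1.5 = 0.8296 mm.
That suppressed elongation corresponds to σ = E·Δ/L = 115×10³ × 0.8296/2725 = 35.01 MPa.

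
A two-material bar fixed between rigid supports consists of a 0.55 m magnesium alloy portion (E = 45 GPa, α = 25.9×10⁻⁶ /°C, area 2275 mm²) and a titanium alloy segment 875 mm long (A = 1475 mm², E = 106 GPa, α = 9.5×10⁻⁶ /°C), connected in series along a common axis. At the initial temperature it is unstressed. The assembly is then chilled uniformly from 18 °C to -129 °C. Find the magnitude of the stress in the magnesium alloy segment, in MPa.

Free thermal contraction of the whole bar: Σ αᵢΔT Lᵢ = 25.9×10⁻⁶×147×550 + 9.5×10⁻⁶×147×875 = 3.316 mm.
The walls prevent any net length change, so an axial force P (same in every segment) develops. Compatibility: P · Σ Lᵢ/(AᵢEᵢ) = δ_free.
The series flexibility is Σ Lᵢ/(AᵢEᵢ) = 550/(2275×45×10³) + 875/(1475×106×10³) = 1.097×10⁻⁵ mm/N.
So P = 3.316 / 1.097×10⁻⁵ = 302.3 kN, tensile.
σ_{magnesium alloy} = P / A = 302300 / 2275 = 132.9 MPa.

σ ≈ 133 MPa (tensile)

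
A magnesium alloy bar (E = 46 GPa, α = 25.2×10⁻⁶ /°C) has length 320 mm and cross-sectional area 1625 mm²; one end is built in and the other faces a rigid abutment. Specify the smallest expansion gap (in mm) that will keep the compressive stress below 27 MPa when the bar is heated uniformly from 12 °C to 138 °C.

Free expansion if unrestrained: δ_free = αΔT L = 25.2×10⁻⁶ × 126 × 320 = 1.016 mm.
At the allowable stress the elastic shortening the wall may impose is σL/E = 27 × 320 / (46×10³) = 0.1878 mm.
The gap must absorb the remainder: g_min = 1.016 − 0.1878 = 0.8282 mm.

g ≈ 0.828 mm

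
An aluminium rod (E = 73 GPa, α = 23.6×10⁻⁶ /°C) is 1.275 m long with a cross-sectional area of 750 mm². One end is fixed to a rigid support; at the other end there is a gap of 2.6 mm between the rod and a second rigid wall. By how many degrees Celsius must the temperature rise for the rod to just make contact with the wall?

ΔT ≈ 86.4 °C

The gap closes when αΔT L = 2.6 mm, since the rod is still unstressed at that instant.
ΔT = 2.6 / (23.6×10⁻⁶ × 1275) = 86.41 °C.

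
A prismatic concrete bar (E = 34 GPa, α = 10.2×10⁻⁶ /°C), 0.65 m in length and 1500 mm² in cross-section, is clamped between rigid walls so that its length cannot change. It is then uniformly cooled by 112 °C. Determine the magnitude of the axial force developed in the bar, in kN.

P ≈ 58.3 kN (tensile)

Full restraint means ε = 0, so the stress is σ = EαΔT = 34×10³ × 10.2×10⁻⁶ × 112 = 38.84 MPa.
P = AEαΔT = 1500 × 34×10³ × 10.2×10⁻⁶ × 112 = 58.26 kN (tensile).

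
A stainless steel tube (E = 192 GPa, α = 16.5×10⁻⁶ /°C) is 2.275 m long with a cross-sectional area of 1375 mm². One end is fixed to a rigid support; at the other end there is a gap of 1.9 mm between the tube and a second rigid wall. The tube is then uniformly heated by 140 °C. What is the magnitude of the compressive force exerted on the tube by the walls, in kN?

P ≈ 389 kN

If the wall were absent the tube would grow by αΔT L = 16.5×10⁻⁶ × 140 × 2275 = 5.255 mm.
This exceeds the 1.9 mm gap, so the wall pushes back. The portion of expansion that must be recovered elastically is δ_free − gap = 5.255 − 1.9 = 3.355 mm.
Compatibility: PL/(AE) = 3.355 mm, so σ = P/A = E × (3.355/2275) = 283.2 MPa.
P = σA = 283.2 × 1375 = 389.4 kN.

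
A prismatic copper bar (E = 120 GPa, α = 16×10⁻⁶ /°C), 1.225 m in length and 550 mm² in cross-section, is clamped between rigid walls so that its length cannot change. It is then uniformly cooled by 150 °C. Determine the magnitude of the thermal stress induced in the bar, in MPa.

σ ≈ 288 MPa (tensile)

The supports are rigid, so the total axial strain is zero. The restrained thermal strain is ε = αΔT = 16×10⁻⁶ × 150 = 2400×10⁻⁶.
Hence σ = E·αΔT = 120×10³ × 2400×10⁻⁶ = 288 MPa, tensile.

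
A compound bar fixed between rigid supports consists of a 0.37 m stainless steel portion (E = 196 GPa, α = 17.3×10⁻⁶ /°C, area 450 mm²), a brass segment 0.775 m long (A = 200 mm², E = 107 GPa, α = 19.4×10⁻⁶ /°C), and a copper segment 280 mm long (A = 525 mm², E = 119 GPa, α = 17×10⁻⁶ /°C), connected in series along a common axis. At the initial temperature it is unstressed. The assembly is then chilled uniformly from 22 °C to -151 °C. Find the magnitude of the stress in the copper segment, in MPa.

If the supports were absent, the total length change would be Σ αᵢΔT Lᵢ = 17.3×10⁻⁶×173×370 + 19.4×10⁻⁶×173×775 + 17×10⁻⁶×173×280 = 4.532 mm.
The walls prevent any net length change, so an axial force P (same in every segment) develops. Compatibility: P · Σ Lᵢ/(AᵢEᵢ) = δ_free.
Σ Lᵢ/(AᵢEᵢ) = 370/(450×196×10³) + 775/(200×107×10³) + 280/(525×119×10³) = 4.489×10⁻⁵ mm/N.
So P = 4.532 / 4.489×10⁻⁵ = 101 kN, tensile.
σ_{copper} = P / A = 101000 / 525 = 192.3 MPa.

σ ≈ 192 MPa (tensile)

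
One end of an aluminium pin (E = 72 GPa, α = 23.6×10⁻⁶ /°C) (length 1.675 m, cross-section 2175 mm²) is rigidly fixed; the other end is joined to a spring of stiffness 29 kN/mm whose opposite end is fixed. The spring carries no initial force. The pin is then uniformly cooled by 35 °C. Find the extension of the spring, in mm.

Free thermal contraction: δ_free = αΔT L = 23.6×10⁻⁶ × 35 × 1675 = 1.384 mm.
Let P be the tensile force in the spring. The pin extends elastically by PL/(AE) and the spring stretches by P/k; together these equal δ_free.
So P = δ_free / [L/(AE) + 1/k] = 1.384 / [ 1675/(2175×72×10³) + 1/(29×10³) ].
P = 1.384 / 4.518×10⁻⁵ = 30620 N.
Spring extension = P/k = 30620/(29×10³) = 1.056 mm.

δ ≈ 1.06 mm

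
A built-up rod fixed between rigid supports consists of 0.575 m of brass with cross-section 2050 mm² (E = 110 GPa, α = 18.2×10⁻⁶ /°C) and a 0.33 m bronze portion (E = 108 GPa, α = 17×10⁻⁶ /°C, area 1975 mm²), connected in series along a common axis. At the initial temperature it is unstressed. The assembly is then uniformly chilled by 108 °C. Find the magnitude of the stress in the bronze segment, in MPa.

If the supports were absent, the total length change would be Σ αᵢΔT Lᵢ = 18.2×10⁻⁶×108×575 + 17×10⁻⁶×108×330 = 1.736 mm.
The walls prevent any net length change, so an axial force P (same in every segment) develops. Compatibility: P · Σ Lᵢ/(AᵢEᵢ) = δ_free.
Σ Lᵢ/(AᵢEᵢ) = 575/(2050×110×10³) + 330/(1975×108×10³) = 4.097×10⁻⁶ mm/N.
P = 1.736 / 4.097×10⁻⁶ = 423700 N = 423.7 kN, tensile.
σ_{bronze} = P / A = 423700 / 1975 = 214.6 MPa.

σ ≈ 215 MPa (tensile)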